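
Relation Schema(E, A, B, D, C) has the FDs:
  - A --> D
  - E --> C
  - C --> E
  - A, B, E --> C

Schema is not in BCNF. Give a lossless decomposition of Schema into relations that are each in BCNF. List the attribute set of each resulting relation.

Candidate keys of the original relation: {A, B, C}, {A, B, E}.
Within {A, B, C, D, E}: {A}⁺ ∩ {A, B, C, D, E} = {A, D}, not the whole set, so A --> D violates BCNF; decompose into {A, D} and {A, B, C, E}.
{A, D}: every determinant is a superkey — BCNF.
Within {A, B, C, E}: {E}⁺ ∩ {A, B, C, E} = {C, E}, not the whole set, so E --> C violates BCNF; decompose into {C, E} and {A, B, E}.
{C, E}: every determinant is a superkey — BCNF.
{A, B, E}: every determinant is a superkey — BCNF.

{A, B, E}; {A, D}; {C, E}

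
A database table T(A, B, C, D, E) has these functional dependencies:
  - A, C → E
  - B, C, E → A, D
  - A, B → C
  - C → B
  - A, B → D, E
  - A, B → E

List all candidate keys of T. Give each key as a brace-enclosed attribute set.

{A, B} is a candidate key since {A, B}⁺ = {A, B, C, D, E} covers every attribute.
{A, C} is a candidate key since {A, C}⁺ = {A, B, C, D, E} covers every attribute.
{C, E} is a candidate key since {C, E}⁺ = {A, B, C, D, E} covers every attribute.
No proper subset of any of these is a key, and no other minimal superkey exists.

{A, B}, {A, C}, {C, E}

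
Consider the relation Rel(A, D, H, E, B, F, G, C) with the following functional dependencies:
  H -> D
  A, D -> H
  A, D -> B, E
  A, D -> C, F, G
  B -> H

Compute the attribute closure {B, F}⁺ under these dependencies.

Start with {B, F}.
B -> H applies; add {H} → now {B, F, H}.
H -> D applies; add {D} → now {B, D, F, H}.
No further FD applies.

{B, D, F, H}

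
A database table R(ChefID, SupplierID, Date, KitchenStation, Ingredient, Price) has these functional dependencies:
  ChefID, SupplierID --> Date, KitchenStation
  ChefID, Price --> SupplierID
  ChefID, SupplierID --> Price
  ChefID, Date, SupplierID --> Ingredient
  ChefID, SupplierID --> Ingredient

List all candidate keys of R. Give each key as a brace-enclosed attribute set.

{ChefID} never appears on the right of any FD, so every key must include it.
{ChefID, Price}⁺ = {ChefID, Date, Ingredient, KitchenStation, Price, SupplierID}, which is every attribute, so {ChefID, Price} is a candidate key.
{ChefID, SupplierID}⁺ = {ChefID, Date, Ingredient, KitchenStation, Price, SupplierID}, which is every attribute, so {ChefID, SupplierID} is a candidate key.
These are minimal and exhaustive — every other superkey contains one of them.

{ChefID, Price}, {ChefID, SupplierID}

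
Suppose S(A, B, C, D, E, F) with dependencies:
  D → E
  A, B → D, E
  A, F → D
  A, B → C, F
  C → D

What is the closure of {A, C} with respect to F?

{A, C, D, E}

Start with {A, C}.
C → D applies; add {D} → now {A, C, D}.
D → E applies; add {E} → now {A, C, D, E}.
No further FD applies.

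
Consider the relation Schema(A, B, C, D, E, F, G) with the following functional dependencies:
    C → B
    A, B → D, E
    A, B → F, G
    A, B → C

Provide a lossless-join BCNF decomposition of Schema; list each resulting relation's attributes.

{A, C, D, E, F, G}; {B, C}

Candidate keys of the original relation: {A, B}, {A, C}.
In {A, B, C, D, E, F, G}, {C} is not a superkey ({C}⁺ restricted to this set is {B, C}), so split on C → B into {B, C} and {A, C, D, E, F, G}.
{B, C} is in BCNF.
{A, C, D, E, F, G} is in BCNF.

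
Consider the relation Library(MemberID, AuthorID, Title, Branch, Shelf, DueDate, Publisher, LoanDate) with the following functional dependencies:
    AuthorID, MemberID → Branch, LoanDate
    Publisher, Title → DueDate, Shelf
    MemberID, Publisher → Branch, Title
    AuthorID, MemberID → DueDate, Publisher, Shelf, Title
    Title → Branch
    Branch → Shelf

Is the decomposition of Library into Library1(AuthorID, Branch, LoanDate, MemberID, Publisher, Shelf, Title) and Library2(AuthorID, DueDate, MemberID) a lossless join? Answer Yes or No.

Yes

The shared attributes are {AuthorID, MemberID} and {AuthorID, MemberID}⁺ = {AuthorID, Branch, DueDate, LoanDate, MemberID, Publisher, Shelf, Title}.
Library1 is contained in that closure, so Library1 ∩ Library2 → Library1 holds and the join is lossless.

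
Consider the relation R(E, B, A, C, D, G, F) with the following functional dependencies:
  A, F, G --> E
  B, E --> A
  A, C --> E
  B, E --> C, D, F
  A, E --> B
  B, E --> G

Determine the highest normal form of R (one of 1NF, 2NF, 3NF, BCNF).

BCNF

Candidate keys: {A, C}, {A, E}, {A, F, G}, {B, E}. Prime attributes: {A, B, C, E, F, G}.
Each dependency's left side is a superkey — BCNF holds.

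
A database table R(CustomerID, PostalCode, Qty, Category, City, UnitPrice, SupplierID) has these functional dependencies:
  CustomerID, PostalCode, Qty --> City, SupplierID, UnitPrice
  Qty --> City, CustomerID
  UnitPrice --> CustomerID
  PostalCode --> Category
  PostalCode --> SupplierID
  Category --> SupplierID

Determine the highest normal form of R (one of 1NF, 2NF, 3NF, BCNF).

Candidate key: {PostalCode, Qty}. Prime attributes: {PostalCode, Qty}.
Qty --> City, CustomerID: {Qty}⁺ = {City, CustomerID, Qty}, which is not all of the attributes, so the left side is not a superkey — BCNF is violated.
Qty --> City, CustomerID has non-prime {City, CustomerID} on the right and a non-superkey on the left, so 3NF fails.
The proper key subset {PostalCode} of {PostalCode, Qty} determines non-prime {Category, SupplierID}, so the relation is not even in 2NF.

1NF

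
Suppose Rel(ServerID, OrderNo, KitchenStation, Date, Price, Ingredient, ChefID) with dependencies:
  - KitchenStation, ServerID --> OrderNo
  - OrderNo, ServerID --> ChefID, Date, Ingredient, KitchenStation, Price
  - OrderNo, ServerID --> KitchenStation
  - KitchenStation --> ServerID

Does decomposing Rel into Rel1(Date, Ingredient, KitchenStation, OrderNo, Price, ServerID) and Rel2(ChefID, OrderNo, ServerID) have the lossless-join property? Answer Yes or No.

Yes

The shared attributes are {OrderNo, ServerID} and {OrderNo, ServerID}⁺ = {ChefID, Date, Ingredient, KitchenStation, OrderNo, Price, ServerID}.
Rel1 is contained in that closure, so Rel1 ∩ Rel2 --> Rel1 holds and the join is lossless.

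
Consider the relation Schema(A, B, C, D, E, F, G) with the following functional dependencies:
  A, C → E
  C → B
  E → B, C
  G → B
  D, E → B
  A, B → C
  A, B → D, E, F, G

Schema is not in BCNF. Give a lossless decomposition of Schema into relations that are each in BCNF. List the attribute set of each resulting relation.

{A, D, E, F, G}; {B, C}; {C, E}

Candidate keys of the original relation: {A, B}, {A, C}, {A, E}, {A, G}.
Within {A, B, C, D, E, F, G}: {C}⁺ ∩ {A, B, C, D, E, F, G} = {B, C}, not the whole set, so C → B violates BCNF; decompose into {B, C} and {A, C, D, E, F, G}.
{B, C} has no BCNF violation.
Within {A, C, D, E, F, G}: {E}⁺ ∩ {A, C, D, E, F, G} = {C, E}, not the whole set, so E → C violates BCNF; decompose into {C, E} and {A, D, E, F, G}.
{C, E} has no BCNF violation.
{A, D, E, F, G} has no BCNF violation.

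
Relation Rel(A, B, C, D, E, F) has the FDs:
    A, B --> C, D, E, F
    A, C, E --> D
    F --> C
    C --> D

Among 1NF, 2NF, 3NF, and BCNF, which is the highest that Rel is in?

Candidate key: {A, B}. Prime attributes: {A, B}.
A, C, E --> D: {A, C, E}⁺ = {A, C, D, E}, which is not all of the attributes, so the left side is not a superkey — BCNF is violated.
Because {D} is non-prime and the left side of A, C, E --> D is not a superkey, the relation is not in 3NF.
Checking every proper subset of each key, none determines a non-prime attribute — 2NF is satisfied.

2NF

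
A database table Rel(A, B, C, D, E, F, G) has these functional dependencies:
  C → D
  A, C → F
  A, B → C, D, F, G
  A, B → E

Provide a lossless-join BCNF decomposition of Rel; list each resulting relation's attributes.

{A, B, C, E, G}; {A, C, F}; {C, D}

Candidate key of the original relation: {A, B}.
In {A, B, C, D, E, F, G}, {C} is not a superkey ({C}⁺ restricted to this set is {C, D}), so split on C → D into {C, D} and {A, B, C, E, F, G}.
{C, D} is in BCNF.
In {A, B, C, E, F, G}, {A, C} is not a superkey ({A, C}⁺ restricted to this set is {A, C, F}), so split on A, C → F into {A, C, F} and {A, B, C, E, G}.
{A, C, F} is in BCNF.
{A, B, C, E, G} is in BCNF.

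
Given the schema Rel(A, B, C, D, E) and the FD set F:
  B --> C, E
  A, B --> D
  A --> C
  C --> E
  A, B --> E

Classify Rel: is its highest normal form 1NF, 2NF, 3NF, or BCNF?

Candidate key: {A, B}. Prime attributes: {A, B}.
B --> C, E breaks BCNF: {B}⁺ = {B, C, E}, so {B} is not a superkey.
Because {C, E} are non-prime and the left side of B --> C, E is not a superkey, the relation is not in 3NF.
{A} is a proper subset of the key {A, B}, and {A}⁺ contains the non-prime attributes {C, E} — a partial dependency, so 2NF is violated.

1NF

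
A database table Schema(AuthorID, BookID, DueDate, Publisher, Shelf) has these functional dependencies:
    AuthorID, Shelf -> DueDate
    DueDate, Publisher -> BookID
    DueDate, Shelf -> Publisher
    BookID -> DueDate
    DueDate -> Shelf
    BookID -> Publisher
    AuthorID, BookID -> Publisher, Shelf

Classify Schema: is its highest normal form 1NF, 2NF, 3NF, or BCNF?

1NF

Candidate keys: {AuthorID, BookID}, {AuthorID, DueDate}, {AuthorID, Shelf}. Prime attributes: {AuthorID, BookID, DueDate, Shelf}.
DueDate, Publisher -> BookID: {DueDate, Publisher}⁺ = {BookID, DueDate, Publisher, Shelf}, which is not all of the attributes, so the left side is not a superkey — BCNF is violated.
DueDate, Shelf -> Publisher has non-prime {Publisher} on the right and a non-superkey on the left, so 3NF fails.
Since {BookID} ⊂ {AuthorID, BookID} and {BookID}⁺ ⊇ {Publisher} with {Publisher} non-prime, there is a partial dependency; 2NF fails.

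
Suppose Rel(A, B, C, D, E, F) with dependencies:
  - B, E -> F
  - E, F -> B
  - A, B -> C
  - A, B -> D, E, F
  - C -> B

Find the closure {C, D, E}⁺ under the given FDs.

{B, C, D, E, F}

Start with {C, D, E}.
C -> B applies; add {B} → now {B, C, D, E}.
B, E -> F applies; add {F} → now {B, C, D, E, F}.
No further FD applies.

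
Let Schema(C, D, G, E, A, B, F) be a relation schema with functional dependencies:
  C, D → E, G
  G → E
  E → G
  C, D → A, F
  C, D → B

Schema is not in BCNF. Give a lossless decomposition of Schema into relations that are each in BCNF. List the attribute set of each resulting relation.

{A, B, C, D, F, G}; {E, G}

Candidate key of the original relation: {C, D}.
Within {A, B, C, D, E, F, G}: {G}⁺ ∩ {A, B, C, D, E, F, G} = {E, G}, not the whole set, so G → E violates BCNF; decompose into {E, G} and {A, B, C, D, F, G}.
{E, G} is in BCNF.
{A, B, C, D, F, G} is in BCNF.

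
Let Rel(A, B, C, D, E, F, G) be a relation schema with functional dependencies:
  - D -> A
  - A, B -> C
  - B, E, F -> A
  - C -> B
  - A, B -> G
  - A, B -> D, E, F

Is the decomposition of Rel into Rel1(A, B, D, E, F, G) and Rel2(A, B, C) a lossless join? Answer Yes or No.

Yes

The shared attributes are {A, B} and {A, B}⁺ = {A, B, C, D, E, F, G}.
Rel1 is contained in that closure, so Rel1 ∩ Rel2 -> Rel1 holds and the join is lossless.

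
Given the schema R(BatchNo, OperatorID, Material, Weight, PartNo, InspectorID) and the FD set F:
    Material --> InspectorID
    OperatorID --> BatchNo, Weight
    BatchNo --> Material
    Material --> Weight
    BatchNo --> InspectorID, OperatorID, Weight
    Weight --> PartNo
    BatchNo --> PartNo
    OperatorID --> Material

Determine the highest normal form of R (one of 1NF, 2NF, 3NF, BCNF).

2NF

Candidate keys: {BatchNo}, {OperatorID}. Prime attributes: {BatchNo, OperatorID}.
For Material --> InspectorID we have {Material}⁺ = {InspectorID, Material, PartNo, Weight}; {Material} is not a superkey, so BCNF fails.
Material --> InspectorID determines the non-prime attribute {InspectorID} from a non-superkey — 3NF is violated.
All keys have size 1, which rules out partial dependencies — 2NF is satisfied.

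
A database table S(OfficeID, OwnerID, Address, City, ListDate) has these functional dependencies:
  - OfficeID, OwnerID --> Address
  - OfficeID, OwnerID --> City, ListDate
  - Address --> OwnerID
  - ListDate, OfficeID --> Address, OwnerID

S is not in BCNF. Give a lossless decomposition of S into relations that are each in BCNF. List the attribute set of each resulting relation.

{Address, City, ListDate, OfficeID}; {Address, OwnerID}

Candidate keys of the original relation: {Address, OfficeID}, {ListDate, OfficeID}, {OfficeID, OwnerID}.
{Address, City, ListDate, OfficeID, OwnerID}: {Address} determines {Address, OwnerID} here but is not a superkey — split on Address --> OwnerID, giving {Address, OwnerID} and {Address, City, ListDate, OfficeID}.
{Address, OwnerID}: every determinant is a superkey — BCNF.
{Address, City, ListDate, OfficeID}: every determinant is a superkey — BCNF.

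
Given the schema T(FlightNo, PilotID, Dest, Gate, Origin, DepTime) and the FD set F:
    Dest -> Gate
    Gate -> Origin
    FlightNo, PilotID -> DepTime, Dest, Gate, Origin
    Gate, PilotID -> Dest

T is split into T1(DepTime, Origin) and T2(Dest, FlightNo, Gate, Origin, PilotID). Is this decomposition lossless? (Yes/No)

The shared attributes are {Origin} and {Origin}⁺ = {Origin}.
Neither T1 nor T2 is contained in that closure, so the decomposition is lossy.

No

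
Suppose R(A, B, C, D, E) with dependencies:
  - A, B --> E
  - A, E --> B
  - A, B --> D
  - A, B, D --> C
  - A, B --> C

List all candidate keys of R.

Attributes never on any right-hand side: {A} — every candidate key must contain it.
Closure of {A, B} is {A, B, C, D, E}, the whole schema; {A, B} is a candidate key.
Closure of {A, E} is {A, B, C, D, E}, the whole schema; {A, E} is a candidate key.
These are minimal and exhaustive — every other superkey contains one of them.

{A, B}, {A, E}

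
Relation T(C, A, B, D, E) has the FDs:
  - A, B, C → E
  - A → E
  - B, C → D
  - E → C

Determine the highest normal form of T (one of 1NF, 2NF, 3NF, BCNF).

1NF

Candidate key: {A, B}. Prime attributes: {A, B}.
A → E breaks BCNF: {A}⁺ = {A, C, E}, so {A} is not a superkey.
A → E has non-prime {E} on the right and a non-superkey on the left, so 3NF fails.
The proper key subset {A} of {A, B} determines non-prime {C, E}, so the relation is not even in 2NF.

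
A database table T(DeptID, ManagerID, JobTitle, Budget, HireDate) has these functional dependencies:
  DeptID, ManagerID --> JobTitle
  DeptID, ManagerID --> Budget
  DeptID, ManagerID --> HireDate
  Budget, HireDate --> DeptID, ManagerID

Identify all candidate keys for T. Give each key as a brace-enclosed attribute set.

Closure of {Budget, HireDate} is {Budget, DeptID, HireDate, JobTitle, ManagerID}, the whole schema; {Budget, HireDate} is a candidate key.
Closure of {DeptID, ManagerID} is {Budget, DeptID, HireDate, JobTitle, ManagerID}, the whole schema; {DeptID, ManagerID} is a candidate key.
No proper subset of any of these is a key, and no other minimal superkey exists.

{Budget, HireDate}, {DeptID, ManagerID}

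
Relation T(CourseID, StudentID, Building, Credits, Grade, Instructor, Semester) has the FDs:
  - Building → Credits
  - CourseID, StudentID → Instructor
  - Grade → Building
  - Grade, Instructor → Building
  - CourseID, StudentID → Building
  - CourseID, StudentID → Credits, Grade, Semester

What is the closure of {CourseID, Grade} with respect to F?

{Building, CourseID, Credits, Grade}

Start with {CourseID, Grade}.
Grade → Building applies; add {Building} → now {Building, CourseID, Grade}.
Building → Credits applies; add {Credits} → now {Building, CourseID, Credits, Grade}.
No further FD applies.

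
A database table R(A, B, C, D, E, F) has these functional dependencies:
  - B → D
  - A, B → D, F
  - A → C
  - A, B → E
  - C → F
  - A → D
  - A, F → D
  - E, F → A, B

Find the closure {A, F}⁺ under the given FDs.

Start with {A, F}.
A → C applies; add {C} → now {A, C, F}.
A → D applies; add {D} → now {A, C, D, F}.
No further FD applies.

{A, C, D, F}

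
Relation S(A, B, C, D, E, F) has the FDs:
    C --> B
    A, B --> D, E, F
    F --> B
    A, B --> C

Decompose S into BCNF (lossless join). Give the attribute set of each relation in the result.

{A, C, D, E, F}; {B, C}

Candidate keys of the original relation: {A, B}, {A, C}, {A, F}.
In {A, B, C, D, E, F}, {C} is not a superkey ({C}⁺ restricted to this set is {B, C}), so split on C --> B into {B, C} and {A, C, D, E, F}.
{B, C}: every determinant is a superkey — BCNF.
{A, C, D, E, F}: every determinant is a superkey — BCNF.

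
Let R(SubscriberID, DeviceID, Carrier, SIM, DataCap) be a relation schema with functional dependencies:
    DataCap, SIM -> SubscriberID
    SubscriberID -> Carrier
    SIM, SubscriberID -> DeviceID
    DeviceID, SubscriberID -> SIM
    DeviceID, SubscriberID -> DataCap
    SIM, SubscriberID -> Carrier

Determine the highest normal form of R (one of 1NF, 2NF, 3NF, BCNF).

Candidate keys: {DataCap, SIM}, {DeviceID, SubscriberID}, {SIM, SubscriberID}. Prime attributes: {DataCap, DeviceID, SIM, SubscriberID}.
SubscriberID -> Carrier: {SubscriberID}⁺ = {Carrier, SubscriberID}, which is not all of the attributes, so the left side is not a superkey — BCNF is violated.
SubscriberID -> Carrier has non-prime {Carrier} on the right and a non-superkey on the left, so 3NF fails.
The proper key subset {SubscriberID} of {DeviceID, SubscriberID} determines non-prime {Carrier}, so the relation is not even in 2NF.

1NF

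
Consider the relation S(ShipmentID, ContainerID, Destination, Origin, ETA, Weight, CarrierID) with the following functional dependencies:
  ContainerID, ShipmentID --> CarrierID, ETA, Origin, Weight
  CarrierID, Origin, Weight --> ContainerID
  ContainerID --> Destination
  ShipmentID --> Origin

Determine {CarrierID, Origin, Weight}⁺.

{CarrierID, ContainerID, Destination, Origin, Weight}

Start with {CarrierID, Origin, Weight}.
CarrierID, Origin, Weight --> ContainerID applies; add {ContainerID} → now {CarrierID, ContainerID, Origin, Weight}.
ContainerID --> Destination applies; add {Destination} → now {CarrierID, ContainerID, Destination, Origin, Weight}.
No further FD applies.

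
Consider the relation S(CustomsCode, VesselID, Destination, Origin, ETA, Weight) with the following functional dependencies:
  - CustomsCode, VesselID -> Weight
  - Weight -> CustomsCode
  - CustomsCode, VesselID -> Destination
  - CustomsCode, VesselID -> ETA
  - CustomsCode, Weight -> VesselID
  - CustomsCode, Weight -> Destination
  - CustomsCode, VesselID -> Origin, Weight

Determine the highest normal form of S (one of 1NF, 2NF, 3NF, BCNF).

Candidate keys: {CustomsCode, VesselID}, {Weight}. Prime attributes: {CustomsCode, VesselID, Weight}.
Each dependency's left side is a superkey — BCNF holds.

BCNF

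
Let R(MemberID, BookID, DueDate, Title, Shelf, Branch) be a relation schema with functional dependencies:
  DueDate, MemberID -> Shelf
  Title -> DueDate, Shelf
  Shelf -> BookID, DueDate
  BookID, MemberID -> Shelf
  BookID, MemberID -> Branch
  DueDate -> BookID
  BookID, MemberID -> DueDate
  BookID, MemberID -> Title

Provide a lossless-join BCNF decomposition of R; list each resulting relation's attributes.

{BookID, DueDate}; {Branch, MemberID, Title}; {DueDate, Shelf}; {Shelf, Title}

Candidate keys of the original relation: {BookID, MemberID}, {DueDate, MemberID}, {MemberID, Shelf}, {MemberID, Title}.
In {BookID, Branch, DueDate, MemberID, Shelf, Title}, {Title} is not a superkey ({Title}⁺ restricted to this set is {BookID, DueDate, Shelf, Title}), so split on Title -> BookID, DueDate, Shelf into {BookID, DueDate, Shelf, Title} and {Branch, MemberID, Title}.
In {BookID, DueDate, Shelf, Title}, {Shelf} is not a superkey ({Shelf}⁺ restricted to this set is {BookID, DueDate, Shelf}), so split on Shelf -> BookID, DueDate into {BookID, DueDate, Shelf} and {Shelf, Title}.
In {BookID, DueDate, Shelf}, {DueDate} is not a superkey ({DueDate}⁺ restricted to this set is {BookID, DueDate}), so split on DueDate -> BookID into {BookID, DueDate} and {DueDate, Shelf}.
{BookID, DueDate} has no BCNF violation.
{DueDate, Shelf} has no BCNF violation.
{Shelf, Title} has no BCNF violation.
{Branch, MemberID, Title} has no BCNF violation.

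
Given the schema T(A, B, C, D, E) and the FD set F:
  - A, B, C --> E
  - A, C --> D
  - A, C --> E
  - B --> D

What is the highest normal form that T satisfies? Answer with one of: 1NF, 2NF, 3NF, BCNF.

1NF

Candidate key: {A, B, C}. Prime attributes: {A, B, C}.
For A, C --> D we have {A, C}⁺ = {A, C, D, E}; {A, C} is not a superkey, so BCNF fails.
A, C --> D determines the non-prime attribute {D} from a non-superkey — 3NF is violated.
{B} is a proper subset of the key {A, B, C}, and {B}⁺ contains the non-prime attribute {D} — a partial dependency, so 2NF is violated.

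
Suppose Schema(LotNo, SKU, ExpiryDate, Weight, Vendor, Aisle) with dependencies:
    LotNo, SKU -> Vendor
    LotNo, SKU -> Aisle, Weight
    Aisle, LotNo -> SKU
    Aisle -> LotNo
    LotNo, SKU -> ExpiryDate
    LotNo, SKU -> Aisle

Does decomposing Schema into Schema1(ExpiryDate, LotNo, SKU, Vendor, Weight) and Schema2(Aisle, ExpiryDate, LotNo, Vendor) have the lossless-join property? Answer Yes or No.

No

Schema1 ∩ Schema2 = {ExpiryDate, LotNo, Vendor}; its closure under F is {ExpiryDate, LotNo, Vendor}.
Neither Schema1 nor Schema2 is contained in that closure, so the decomposition is lossy.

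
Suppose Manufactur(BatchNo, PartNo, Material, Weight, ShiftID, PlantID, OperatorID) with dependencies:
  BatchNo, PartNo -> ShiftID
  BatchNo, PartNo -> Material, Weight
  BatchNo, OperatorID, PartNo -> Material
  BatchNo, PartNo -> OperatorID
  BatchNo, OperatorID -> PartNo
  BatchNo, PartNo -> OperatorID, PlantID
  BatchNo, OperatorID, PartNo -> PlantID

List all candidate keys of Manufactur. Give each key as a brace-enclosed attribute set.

{BatchNo, OperatorID}, {BatchNo, PartNo}

{BatchNo} never appears on the right of any FD, so every key must include it.
{BatchNo, OperatorID}⁺ = {BatchNo, Material, OperatorID, PartNo, PlantID, ShiftID, Weight}, which is every attribute, so {BatchNo, OperatorID} is a candidate key.
{BatchNo, PartNo}⁺ = {BatchNo, Material, OperatorID, PartNo, PlantID, ShiftID, Weight}, which is every attribute, so {BatchNo, PartNo} is a candidate key.
Any other superkey properly contains one of these, so there are no further candidate keys.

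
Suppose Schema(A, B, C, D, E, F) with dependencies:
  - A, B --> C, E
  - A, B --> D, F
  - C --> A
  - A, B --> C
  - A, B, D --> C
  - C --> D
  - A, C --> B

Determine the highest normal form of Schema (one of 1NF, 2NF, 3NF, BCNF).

BCNF

Candidate keys: {A, B}, {C}. Prime attributes: {A, B, C}.
Each dependency's left side is a superkey — BCNF holds.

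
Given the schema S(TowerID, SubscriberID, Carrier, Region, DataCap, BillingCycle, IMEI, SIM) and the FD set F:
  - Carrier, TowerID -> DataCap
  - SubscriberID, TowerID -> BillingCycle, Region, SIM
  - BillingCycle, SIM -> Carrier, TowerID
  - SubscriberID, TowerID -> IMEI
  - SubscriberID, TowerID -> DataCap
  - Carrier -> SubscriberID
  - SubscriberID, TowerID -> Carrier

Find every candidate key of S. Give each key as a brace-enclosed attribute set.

{BillingCycle, SIM}, {Carrier, TowerID}, {SubscriberID, TowerID}

{BillingCycle, SIM} is a candidate key since {BillingCycle, SIM}⁺ = {BillingCycle, Carrier, DataCap, IMEI, Region, SIM, SubscriberID, TowerID} covers every attribute.
{Carrier, TowerID} is a candidate key since {Carrier, TowerID}⁺ = {BillingCycle, Carrier, DataCap, IMEI, Region, SIM, SubscriberID, TowerID} covers every attribute.
{SubscriberID, TowerID} is a candidate key since {SubscriberID, TowerID}⁺ = {BillingCycle, Carrier, DataCap, IMEI, Region, SIM, SubscriberID, TowerID} covers every attribute.
These are minimal and exhaustive — every other superkey contains one of them.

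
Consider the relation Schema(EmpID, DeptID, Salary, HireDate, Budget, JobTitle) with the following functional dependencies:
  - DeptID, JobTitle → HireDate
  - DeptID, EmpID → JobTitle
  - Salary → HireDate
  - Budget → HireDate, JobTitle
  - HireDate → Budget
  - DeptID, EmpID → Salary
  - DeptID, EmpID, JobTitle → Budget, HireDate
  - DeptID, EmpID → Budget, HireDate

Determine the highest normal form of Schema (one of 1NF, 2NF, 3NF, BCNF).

Candidate key: {DeptID, EmpID}. Prime attributes: {DeptID, EmpID}.
For DeptID, JobTitle → HireDate we have {DeptID, JobTitle}⁺ = {Budget, DeptID, HireDate, JobTitle}; {DeptID, JobTitle} is not a superkey, so BCNF fails.
DeptID, JobTitle → HireDate has non-prime {HireDate} on the right and a non-superkey on the left, so 3NF fails.
No non-prime attribute depends on a proper subset of any candidate key, so 2NF holds.

2NF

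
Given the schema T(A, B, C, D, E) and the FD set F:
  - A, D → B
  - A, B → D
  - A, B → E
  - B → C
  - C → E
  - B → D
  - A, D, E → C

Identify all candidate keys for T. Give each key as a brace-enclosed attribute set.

{A} never appears on the right of any FD, so every key must include it.
{A, B}⁺ = {A, B, C, D, E} — all of the relation — so {A, B} is a candidate key.
{A, D}⁺ = {A, B, C, D, E} — all of the relation — so {A, D} is a candidate key.
No proper subset of any of these is a key, and no other minimal superkey exists.

{A, B}, {A, D}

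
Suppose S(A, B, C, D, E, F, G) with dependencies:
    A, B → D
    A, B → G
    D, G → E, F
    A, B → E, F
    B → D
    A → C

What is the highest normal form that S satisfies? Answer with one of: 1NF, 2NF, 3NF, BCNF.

Candidate key: {A, B}. Prime attributes: {A, B}.
For D, G → E, F we have {D, G}⁺ = {D, E, F, G}; {D, G} is not a superkey, so BCNF fails.
Because {E, F} are non-prime and the left side of D, G → E, F is not a superkey, the relation is not in 3NF.
Since {A} ⊂ {A, B} and {A}⁺ ⊇ {C} with {C} non-prime, there is a partial dependency; 2NF fails.

1NF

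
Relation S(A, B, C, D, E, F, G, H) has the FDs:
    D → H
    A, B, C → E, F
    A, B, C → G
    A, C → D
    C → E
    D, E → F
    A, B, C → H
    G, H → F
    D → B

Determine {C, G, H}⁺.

Start with {C, G, H}.
C → E applies; add {E} → now {C, E, G, H}.
G, H → F applies; add {F} → now {C, E, F, G, H}.
No further FD applies.

{C, E, F, G, H}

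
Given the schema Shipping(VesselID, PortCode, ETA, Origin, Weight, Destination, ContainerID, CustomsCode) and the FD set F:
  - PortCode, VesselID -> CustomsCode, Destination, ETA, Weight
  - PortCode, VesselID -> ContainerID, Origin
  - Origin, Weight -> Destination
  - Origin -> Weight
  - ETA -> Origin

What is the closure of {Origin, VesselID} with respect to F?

{Destination, Origin, VesselID, Weight}

Start with {Origin, VesselID}.
Origin -> Weight applies; add {Weight} → now {Origin, VesselID, Weight}.
Origin, Weight -> Destination applies; add {Destination} → now {Destination, Origin, VesselID, Weight}.
No further FD applies.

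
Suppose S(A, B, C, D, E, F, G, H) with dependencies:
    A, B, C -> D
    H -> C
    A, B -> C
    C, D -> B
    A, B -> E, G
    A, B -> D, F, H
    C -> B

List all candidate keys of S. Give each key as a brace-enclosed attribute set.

No FD produces {A}, so it must be in every candidate key.
{A, B}⁺ = {A, B, C, D, E, F, G, H}, which is every attribute, so {A, B} is a candidate key.
{A, C}⁺ = {A, B, C, D, E, F, G, H}, which is every attribute, so {A, C} is a candidate key.
{A, H}⁺ = {A, B, C, D, E, F, G, H}, which is every attribute, so {A, H} is a candidate key.
No proper subset of any of these is a key, and no other minimal superkey exists.

{A, B}, {A, C}, {A, H}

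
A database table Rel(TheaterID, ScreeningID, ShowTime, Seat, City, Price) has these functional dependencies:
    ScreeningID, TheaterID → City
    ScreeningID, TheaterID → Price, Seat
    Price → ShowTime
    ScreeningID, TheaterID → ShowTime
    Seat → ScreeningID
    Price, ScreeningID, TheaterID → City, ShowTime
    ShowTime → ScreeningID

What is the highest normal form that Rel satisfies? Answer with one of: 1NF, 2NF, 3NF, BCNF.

Candidate keys: {Price, TheaterID}, {ScreeningID, TheaterID}, {Seat, TheaterID}, {ShowTime, TheaterID}. Prime attributes: {Price, ScreeningID, Seat, ShowTime, TheaterID}.
For Price → ShowTime we have {Price}⁺ = {Price, ScreeningID, ShowTime}; {Price} is not a superkey, so BCNF fails.
Since {ShowTime} ⊆ prime attributes and every other non-superkey FD also has a prime right side, the schema is in 3NF.

3NF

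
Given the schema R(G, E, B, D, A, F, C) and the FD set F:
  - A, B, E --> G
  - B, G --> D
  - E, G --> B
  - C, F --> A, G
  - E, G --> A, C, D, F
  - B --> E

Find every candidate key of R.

{A, B}, {B, C, F}, {B, G}, {C, E, F}, {E, G}

{A, B}⁺ = {A, B, C, D, E, F, G}, which is every attribute, so {A, B} is a candidate key.
{B, G}⁺ = {A, B, C, D, E, F, G}, which is every attribute, so {B, G} is a candidate key.
{E, G}⁺ = {A, B, C, D, E, F, G}, which is every attribute, so {E, G} is a candidate key.
{B, C, F}⁺ = {A, B, C, D, E, F, G}, which is every attribute, so {B, C, F} is a candidate key.
{C, E, F}⁺ = {A, B, C, D, E, F, G}, which is every attribute, so {C, E, F} is a candidate key.
Any other superkey properly contains one of these, so there are no further candidate keys.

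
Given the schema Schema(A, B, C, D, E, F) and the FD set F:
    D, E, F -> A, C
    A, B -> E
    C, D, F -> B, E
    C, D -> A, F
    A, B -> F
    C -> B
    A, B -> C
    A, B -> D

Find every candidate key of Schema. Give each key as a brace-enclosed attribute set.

{A, B}⁺ = {A, B, C, D, E, F} — all of the relation — so {A, B} is a candidate key.
{A, C}⁺ = {A, B, C, D, E, F} — all of the relation — so {A, C} is a candidate key.
{C, D}⁺ = {A, B, C, D, E, F} — all of the relation — so {C, D} is a candidate key.
{D, E, F}⁺ = {A, B, C, D, E, F} — all of the relation — so {D, E, F} is a candidate key.
Any other superkey properly contains one of these, so there are no further candidate keys.

{A, B}, {A, C}, {C, D}, {D, E, F}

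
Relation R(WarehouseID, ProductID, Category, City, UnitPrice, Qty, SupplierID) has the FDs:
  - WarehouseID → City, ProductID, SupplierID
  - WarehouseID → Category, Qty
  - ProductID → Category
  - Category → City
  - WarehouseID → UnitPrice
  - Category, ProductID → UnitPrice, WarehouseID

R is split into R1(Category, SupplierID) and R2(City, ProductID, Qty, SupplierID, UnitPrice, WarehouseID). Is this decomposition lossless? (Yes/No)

R1 ∩ R2 = {SupplierID}; its closure under F is {SupplierID}.
Neither R1 nor R2 is contained in that closure, so the decomposition is lossy.

No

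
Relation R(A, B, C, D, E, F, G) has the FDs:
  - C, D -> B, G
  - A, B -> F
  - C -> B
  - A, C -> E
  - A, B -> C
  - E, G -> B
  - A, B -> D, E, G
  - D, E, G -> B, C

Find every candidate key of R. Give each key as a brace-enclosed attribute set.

Attributes never on any right-hand side: {A} — every candidate key must contain it.
{A, B} is a candidate key since {A, B}⁺ = {A, B, C, D, E, F, G} covers every attribute.
{A, C} is a candidate key since {A, C}⁺ = {A, B, C, D, E, F, G} covers every attribute.
{A, E, G} is a candidate key since {A, E, G}⁺ = {A, B, C, D, E, F, G} covers every attribute.
These are minimal and exhaustive — every other superkey contains one of them.

{A, B}, {A, C}, {A, E, G}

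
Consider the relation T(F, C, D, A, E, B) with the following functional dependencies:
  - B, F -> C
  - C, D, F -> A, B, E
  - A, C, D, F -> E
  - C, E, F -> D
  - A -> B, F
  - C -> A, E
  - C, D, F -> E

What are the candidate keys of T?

{A}, {B, F}, {C}

Closure of {A} is {A, B, C, D, E, F}, the whole schema; {A} is a candidate key.
Closure of {C} is {A, B, C, D, E, F}, the whole schema; {C} is a candidate key.
Closure of {B, F} is {A, B, C, D, E, F}, the whole schema; {B, F} is a candidate key.
No proper subset of any of these is a key, and no other minimal superkey exists.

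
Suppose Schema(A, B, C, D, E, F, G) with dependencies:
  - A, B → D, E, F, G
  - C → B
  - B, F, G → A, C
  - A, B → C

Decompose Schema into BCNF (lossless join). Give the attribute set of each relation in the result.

{A, C, D, E, F, G}; {B, C}

Candidate keys of the original relation: {A, B}, {A, C}, {B, F, G}, {C, F, G}.
In {A, B, C, D, E, F, G}, {C} is not a superkey ({C}⁺ restricted to this set is {B, C}), so split on C → B into {B, C} and {A, C, D, E, F, G}.
{B, C}: every determinant is a superkey — BCNF.
{A, C, D, E, F, G}: every determinant is a superkey — BCNF.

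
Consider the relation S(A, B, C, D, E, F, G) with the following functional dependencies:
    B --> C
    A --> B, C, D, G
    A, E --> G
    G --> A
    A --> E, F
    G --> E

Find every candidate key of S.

{A}, {G}

{A}⁺ = {A, B, C, D, E, F, G} — all of the relation — so {A} is a candidate key.
{G}⁺ = {A, B, C, D, E, F, G} — all of the relation — so {G} is a candidate key.
No proper subset of any of these is a key, and no other minimal superkey exists.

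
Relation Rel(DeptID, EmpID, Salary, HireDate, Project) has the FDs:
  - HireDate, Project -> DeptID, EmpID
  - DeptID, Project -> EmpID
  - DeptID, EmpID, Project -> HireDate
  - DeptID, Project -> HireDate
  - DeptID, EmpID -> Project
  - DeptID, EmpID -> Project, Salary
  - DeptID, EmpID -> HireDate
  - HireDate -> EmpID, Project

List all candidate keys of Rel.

{HireDate}⁺ = {DeptID, EmpID, HireDate, Project, Salary} — all of the relation — so {HireDate} is a candidate key.
{DeptID, EmpID}⁺ = {DeptID, EmpID, HireDate, Project, Salary} — all of the relation — so {DeptID, EmpID} is a candidate key.
{DeptID, Project}⁺ = {DeptID, EmpID, HireDate, Project, Salary} — all of the relation — so {DeptID, Project} is a candidate key.
These are minimal and exhaustive — every other superkey contains one of them.

{DeptID, EmpID}, {DeptID, Project}, {HireDate}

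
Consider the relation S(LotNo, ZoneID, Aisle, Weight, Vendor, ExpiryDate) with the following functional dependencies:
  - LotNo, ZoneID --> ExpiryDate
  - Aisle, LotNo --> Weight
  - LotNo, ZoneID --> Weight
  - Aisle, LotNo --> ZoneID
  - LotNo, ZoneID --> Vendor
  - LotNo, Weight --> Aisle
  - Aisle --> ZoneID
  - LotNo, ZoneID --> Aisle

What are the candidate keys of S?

{Aisle, LotNo}, {LotNo, Weight}, {LotNo, ZoneID}

No FD produces {LotNo}, so it must be in every candidate key.
{Aisle, LotNo} is a candidate key since {Aisle, LotNo}⁺ = {Aisle, ExpiryDate, LotNo, Vendor, Weight, ZoneID} covers every attribute.
{LotNo, Weight} is a candidate key since {LotNo, Weight}⁺ = {Aisle, ExpiryDate, LotNo, Vendor, Weight, ZoneID} covers every attribute.
{LotNo, ZoneID} is a candidate key since {LotNo, ZoneID}⁺ = {Aisle, ExpiryDate, LotNo, Vendor, Weight, ZoneID} covers every attribute.
Any other superkey properly contains one of these, so there are no further candidate keys.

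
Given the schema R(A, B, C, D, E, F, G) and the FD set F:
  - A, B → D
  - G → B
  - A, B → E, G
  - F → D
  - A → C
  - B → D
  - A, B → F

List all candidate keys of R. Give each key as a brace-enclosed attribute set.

Attributes never on any right-hand side: {A} — every candidate key must contain it.
Closure of {A, B} is {A, B, C, D, E, F, G}, the whole schema; {A, B} is a candidate key.
Closure of {A, G} is {A, B, C, D, E, F, G}, the whole schema; {A, G} is a candidate key.
No proper subset of any of these is a key, and no other minimal superkey exists.

{A, B}, {A, G}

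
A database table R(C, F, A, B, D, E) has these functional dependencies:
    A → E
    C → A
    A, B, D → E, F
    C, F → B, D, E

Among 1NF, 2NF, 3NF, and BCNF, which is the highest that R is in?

Candidate keys: {B, C, D}, {C, F}. Prime attributes: {B, C, D, F}.
A → E breaks BCNF: {A}⁺ = {A, E}, so {A} is not a superkey.
Because {E} is non-prime and the left side of A → E is not a superkey, the relation is not in 3NF.
Since {C} ⊂ {C, F} and {C}⁺ ⊇ {A, E} with {A, E} non-prime, there is a partial dependency; 2NF fails.

1NF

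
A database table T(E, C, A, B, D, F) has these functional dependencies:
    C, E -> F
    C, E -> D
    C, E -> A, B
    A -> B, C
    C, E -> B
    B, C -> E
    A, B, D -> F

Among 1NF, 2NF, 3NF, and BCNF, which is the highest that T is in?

Candidate keys: {A}, {B, C}, {C, E}. Prime attributes: {A, B, C, E}.
The left-hand side of every FD is a superkey, so BCNF is satisfied.

BCNF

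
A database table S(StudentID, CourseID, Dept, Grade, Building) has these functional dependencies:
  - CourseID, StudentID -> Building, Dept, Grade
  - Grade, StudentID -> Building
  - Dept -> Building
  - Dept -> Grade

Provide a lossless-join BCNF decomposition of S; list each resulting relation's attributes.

Candidate key of the original relation: {CourseID, StudentID}.
{Building, CourseID, Dept, Grade, StudentID}: {Grade, StudentID} determines {Building, Grade, StudentID} here but is not a superkey — split on Grade, StudentID -> Building, giving {Building, Grade, StudentID} and {CourseID, Dept, Grade, StudentID}.
{Building, Grade, StudentID} has no BCNF violation.
{CourseID, Dept, Grade, StudentID}: {Dept} determines {Dept, Grade} here but is not a superkey — split on Dept -> Grade, giving {Dept, Grade} and {CourseID, Dept, StudentID}.
{Dept, Grade} has no BCNF violation.
{CourseID, Dept, StudentID} has no BCNF violation.

{Building, Grade, StudentID}; {CourseID, Dept, StudentID}; {Dept, Grade}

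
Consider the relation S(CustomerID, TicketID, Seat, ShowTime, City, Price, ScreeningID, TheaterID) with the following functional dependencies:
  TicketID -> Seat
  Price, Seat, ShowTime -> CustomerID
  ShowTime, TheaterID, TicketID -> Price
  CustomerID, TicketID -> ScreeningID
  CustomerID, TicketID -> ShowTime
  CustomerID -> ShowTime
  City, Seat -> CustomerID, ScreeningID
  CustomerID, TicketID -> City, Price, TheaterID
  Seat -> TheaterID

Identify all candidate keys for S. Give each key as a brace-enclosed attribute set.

{City, TicketID}, {CustomerID, TicketID}, {ShowTime, TicketID}

{TicketID} never appears on the right of any FD, so every key must include it.
{City, TicketID}⁺ = {City, CustomerID, Price, ScreeningID, Seat, ShowTime, TheaterID, TicketID}, which is every attribute, so {City, TicketID} is a candidate key.
{CustomerID, TicketID}⁺ = {City, CustomerID, Price, ScreeningID, Seat, ShowTime, TheaterID, TicketID}, which is every attribute, so {CustomerID, TicketID} is a candidate key.
{ShowTime, TicketID}⁺ = {City, CustomerID, Price, ScreeningID, Seat, ShowTime, TheaterID, TicketID}, which is every attribute, so {ShowTime, TicketID} is a candidate key.
Any other superkey properly contains one of these, so there are no further candidate keys.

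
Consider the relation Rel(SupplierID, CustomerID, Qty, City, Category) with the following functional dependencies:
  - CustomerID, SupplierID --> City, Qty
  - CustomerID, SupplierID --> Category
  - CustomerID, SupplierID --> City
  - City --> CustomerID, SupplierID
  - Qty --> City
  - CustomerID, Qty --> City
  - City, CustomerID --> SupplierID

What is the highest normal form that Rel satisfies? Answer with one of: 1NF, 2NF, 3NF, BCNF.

BCNF

Candidate keys: {City}, {CustomerID, SupplierID}, {Qty}. Prime attributes: {City, CustomerID, Qty, SupplierID}.
Each dependency's left side is a superkey — BCNF holds.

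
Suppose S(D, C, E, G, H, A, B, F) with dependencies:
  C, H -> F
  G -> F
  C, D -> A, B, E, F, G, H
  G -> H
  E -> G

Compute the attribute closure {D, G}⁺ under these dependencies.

Start with {D, G}.
G -> F applies; add {F} → now {D, F, G}.
G -> H applies; add {H} → now {D, F, G, H}.
No further FD applies.

{D, F, G, H}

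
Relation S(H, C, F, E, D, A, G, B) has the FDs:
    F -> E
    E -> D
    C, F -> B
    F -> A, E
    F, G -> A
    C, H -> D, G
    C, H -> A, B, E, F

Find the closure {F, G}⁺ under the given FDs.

Start with {F, G}.
F -> E applies; add {E} → now {E, F, G}.
E -> D applies; add {D} → now {D, E, F, G}.
F -> A, E applies; add {A} → now {A, D, E, F, G}.
No further FD applies.

{A, D, E, F, G}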